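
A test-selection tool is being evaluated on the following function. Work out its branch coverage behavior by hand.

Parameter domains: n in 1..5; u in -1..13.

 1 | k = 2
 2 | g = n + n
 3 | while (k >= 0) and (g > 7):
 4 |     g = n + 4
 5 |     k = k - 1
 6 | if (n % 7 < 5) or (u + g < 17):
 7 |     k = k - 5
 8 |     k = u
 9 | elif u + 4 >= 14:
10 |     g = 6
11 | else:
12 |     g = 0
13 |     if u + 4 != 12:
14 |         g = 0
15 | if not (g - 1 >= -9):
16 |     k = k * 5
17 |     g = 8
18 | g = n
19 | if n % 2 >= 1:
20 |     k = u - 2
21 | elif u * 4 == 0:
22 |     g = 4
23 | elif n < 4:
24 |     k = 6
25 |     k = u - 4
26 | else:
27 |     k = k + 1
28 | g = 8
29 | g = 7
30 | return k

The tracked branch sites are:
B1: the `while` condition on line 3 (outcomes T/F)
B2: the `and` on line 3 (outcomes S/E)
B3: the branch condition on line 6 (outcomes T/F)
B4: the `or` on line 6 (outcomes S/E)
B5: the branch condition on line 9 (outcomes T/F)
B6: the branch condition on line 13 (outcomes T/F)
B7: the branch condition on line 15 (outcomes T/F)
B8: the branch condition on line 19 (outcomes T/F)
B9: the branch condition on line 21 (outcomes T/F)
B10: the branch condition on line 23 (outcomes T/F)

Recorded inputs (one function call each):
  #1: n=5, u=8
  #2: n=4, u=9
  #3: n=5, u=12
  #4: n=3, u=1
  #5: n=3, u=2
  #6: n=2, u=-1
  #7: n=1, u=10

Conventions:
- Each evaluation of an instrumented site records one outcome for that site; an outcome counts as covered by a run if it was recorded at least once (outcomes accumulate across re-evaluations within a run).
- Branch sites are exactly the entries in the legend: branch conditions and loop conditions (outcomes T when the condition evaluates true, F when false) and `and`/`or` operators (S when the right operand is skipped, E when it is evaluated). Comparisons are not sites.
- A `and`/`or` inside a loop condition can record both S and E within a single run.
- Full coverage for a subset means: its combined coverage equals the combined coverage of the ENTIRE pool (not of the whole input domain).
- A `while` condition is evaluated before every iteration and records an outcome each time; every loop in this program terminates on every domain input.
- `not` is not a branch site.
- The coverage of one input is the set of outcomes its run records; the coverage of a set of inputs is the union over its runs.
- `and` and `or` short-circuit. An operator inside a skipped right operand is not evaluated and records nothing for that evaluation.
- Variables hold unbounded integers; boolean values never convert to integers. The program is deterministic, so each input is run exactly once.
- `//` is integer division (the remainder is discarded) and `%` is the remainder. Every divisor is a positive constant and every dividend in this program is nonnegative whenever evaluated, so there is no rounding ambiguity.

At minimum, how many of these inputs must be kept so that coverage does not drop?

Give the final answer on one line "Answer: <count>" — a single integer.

test 1 (n=5, u=8) hits B1=T, B1=F, B2=S, B2=E, B3=F, B4=E, B5=F, B6=F, B7=F, B8=T
test 2 (n=4, u=9) hits B1=T, B1=F, B2=S, B2=E, B3=T, B4=S, B7=F, B8=F, B9=F, B10=F
test 3 (n=5, u=12) hits B1=T, B1=F, B2=S, B2=E, B3=F, B4=E, B5=T, B7=F, B8=T
test 4 (n=3, u=1) hits B1=F, B2=E, B3=T, B4=S, B7=F, B8=T
test 5 (n=3, u=2) hits B1=F, B2=E, B3=T, B4=S, B7=F, B8=T
test 6 (n=2, u=-1) hits B1=F, B2=E, B3=T, B4=S, B7=F, B8=F, B9=F, B10=T
test 7 (n=1, u=10) hits B1=F, B2=E, B3=T, B4=S, B7=F, B8=T
the full pool covers 17 outcomes: B1=T, B1=F, B2=S, B2=E, B3=T, B3=F, B4=S, B4=E, B5=T, B5=F, B6=F, B7=F, B8=T, B8=F, B9=F, B10=T, B10=F
no size-1 subset reaches all 17 outcomes (best union: 10/17)
no size-2 subset reaches all 17 outcomes (best union: 15/17)
no size-3 subset reaches all 17 outcomes (best union: 16/17)
at size 4, {1, 2, 3, 6} reaches all 17 outcomes; every lexicographically earlier size-4 subset fails

Answer: 4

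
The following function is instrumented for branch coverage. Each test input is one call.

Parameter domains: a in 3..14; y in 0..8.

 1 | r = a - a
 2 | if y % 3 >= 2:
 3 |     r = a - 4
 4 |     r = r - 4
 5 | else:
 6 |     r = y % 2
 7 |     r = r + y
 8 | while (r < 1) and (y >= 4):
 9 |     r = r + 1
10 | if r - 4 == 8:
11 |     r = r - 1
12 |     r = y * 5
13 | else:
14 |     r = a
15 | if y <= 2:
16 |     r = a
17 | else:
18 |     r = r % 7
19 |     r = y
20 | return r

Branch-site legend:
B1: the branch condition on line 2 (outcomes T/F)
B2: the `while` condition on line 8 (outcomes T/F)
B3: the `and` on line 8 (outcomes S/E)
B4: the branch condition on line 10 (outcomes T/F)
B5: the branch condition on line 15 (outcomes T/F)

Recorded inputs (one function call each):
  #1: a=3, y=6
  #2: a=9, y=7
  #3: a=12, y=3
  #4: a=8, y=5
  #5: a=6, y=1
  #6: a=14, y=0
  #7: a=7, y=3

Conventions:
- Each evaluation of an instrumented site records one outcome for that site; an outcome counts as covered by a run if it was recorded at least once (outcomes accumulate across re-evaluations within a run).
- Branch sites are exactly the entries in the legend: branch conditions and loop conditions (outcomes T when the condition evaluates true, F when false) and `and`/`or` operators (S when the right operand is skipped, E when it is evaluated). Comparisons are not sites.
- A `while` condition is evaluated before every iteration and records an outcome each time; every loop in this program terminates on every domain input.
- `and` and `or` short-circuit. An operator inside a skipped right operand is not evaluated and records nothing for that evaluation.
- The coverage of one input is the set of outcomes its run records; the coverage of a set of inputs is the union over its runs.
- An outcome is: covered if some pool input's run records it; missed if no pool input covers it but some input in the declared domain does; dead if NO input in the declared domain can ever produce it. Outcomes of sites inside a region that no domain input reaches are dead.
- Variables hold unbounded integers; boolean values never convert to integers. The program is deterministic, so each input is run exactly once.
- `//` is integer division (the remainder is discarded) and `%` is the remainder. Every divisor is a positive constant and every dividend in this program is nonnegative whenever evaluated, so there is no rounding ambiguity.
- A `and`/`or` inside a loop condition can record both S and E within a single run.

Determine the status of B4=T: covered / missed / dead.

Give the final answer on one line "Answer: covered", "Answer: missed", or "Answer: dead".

no pool input records B4=T
checking all 108 inputs in the declared domain: B4=T is never recorded -> dead

Answer: dead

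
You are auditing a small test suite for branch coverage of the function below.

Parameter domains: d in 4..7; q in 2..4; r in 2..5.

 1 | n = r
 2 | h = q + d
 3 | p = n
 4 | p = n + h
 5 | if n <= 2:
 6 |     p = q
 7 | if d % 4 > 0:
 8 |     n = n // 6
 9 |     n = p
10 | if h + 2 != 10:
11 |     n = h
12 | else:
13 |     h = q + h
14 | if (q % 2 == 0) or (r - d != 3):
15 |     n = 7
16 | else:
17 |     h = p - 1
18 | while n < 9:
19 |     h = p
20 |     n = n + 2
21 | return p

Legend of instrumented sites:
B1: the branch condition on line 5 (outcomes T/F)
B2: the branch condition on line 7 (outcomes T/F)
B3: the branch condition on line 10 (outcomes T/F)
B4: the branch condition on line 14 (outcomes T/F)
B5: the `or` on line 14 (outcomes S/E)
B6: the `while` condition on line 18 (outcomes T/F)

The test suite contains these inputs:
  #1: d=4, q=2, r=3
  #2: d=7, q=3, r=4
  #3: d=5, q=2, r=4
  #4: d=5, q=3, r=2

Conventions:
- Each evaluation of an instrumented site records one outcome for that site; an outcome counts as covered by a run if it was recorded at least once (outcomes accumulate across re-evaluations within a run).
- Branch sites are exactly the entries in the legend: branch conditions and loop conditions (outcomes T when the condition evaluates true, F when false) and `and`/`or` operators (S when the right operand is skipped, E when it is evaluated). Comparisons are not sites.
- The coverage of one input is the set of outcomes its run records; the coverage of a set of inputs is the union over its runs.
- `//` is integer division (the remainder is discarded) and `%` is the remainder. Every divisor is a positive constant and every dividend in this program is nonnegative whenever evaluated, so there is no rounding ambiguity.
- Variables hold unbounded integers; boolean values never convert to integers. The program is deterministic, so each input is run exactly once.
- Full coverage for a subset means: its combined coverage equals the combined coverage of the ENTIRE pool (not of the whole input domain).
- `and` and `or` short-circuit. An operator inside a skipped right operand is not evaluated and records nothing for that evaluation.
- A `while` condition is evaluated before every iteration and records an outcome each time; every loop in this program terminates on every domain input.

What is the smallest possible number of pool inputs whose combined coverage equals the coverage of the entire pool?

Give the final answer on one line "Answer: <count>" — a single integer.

#1 (d=4, q=2, r=3) -> B1->F, B2->F, B3->T, B5->S, B4->T, B6->T, B6->F; covered: B1=F, B2=F, B3=T, B4=T, B5=S, B6=T, B6=F
#2 (d=7, q=3, r=4) -> B1->F, B2->T, B3->T, B5->E, B4->T, B6->T, B6->F; covered: B1=F, B2=T, B3=T, B4=T, B5=E, B6=T, B6=F
#3 (d=5, q=2, r=4) -> B1->F, B2->T, B3->T, B5->S, B4->T, B6->T, B6->F; covered: B1=F, B2=T, B3=T, B4=T, B5=S, B6=T, B6=F
#4 (d=5, q=3, r=2) -> B1->T, B2->T, B3->F, B5->E, B4->T, B6->T, B6->F; covered: B1=T, B2=T, B3=F, B4=T, B5=E, B6=T, B6=F
union over all inputs: B1=T, B1=F, B2=T, B2=F, B3=T, B3=F, B4=T, B5=S, B5=E, B6=T, B6=F (11 outcomes)
every size-1 subset falls short of the 11 outcomes (best: 7/11)
inputs {1, 4} (size 2) cover everything; no size-2 subset with a lexicographically smaller index list covers all 11

Answer: 2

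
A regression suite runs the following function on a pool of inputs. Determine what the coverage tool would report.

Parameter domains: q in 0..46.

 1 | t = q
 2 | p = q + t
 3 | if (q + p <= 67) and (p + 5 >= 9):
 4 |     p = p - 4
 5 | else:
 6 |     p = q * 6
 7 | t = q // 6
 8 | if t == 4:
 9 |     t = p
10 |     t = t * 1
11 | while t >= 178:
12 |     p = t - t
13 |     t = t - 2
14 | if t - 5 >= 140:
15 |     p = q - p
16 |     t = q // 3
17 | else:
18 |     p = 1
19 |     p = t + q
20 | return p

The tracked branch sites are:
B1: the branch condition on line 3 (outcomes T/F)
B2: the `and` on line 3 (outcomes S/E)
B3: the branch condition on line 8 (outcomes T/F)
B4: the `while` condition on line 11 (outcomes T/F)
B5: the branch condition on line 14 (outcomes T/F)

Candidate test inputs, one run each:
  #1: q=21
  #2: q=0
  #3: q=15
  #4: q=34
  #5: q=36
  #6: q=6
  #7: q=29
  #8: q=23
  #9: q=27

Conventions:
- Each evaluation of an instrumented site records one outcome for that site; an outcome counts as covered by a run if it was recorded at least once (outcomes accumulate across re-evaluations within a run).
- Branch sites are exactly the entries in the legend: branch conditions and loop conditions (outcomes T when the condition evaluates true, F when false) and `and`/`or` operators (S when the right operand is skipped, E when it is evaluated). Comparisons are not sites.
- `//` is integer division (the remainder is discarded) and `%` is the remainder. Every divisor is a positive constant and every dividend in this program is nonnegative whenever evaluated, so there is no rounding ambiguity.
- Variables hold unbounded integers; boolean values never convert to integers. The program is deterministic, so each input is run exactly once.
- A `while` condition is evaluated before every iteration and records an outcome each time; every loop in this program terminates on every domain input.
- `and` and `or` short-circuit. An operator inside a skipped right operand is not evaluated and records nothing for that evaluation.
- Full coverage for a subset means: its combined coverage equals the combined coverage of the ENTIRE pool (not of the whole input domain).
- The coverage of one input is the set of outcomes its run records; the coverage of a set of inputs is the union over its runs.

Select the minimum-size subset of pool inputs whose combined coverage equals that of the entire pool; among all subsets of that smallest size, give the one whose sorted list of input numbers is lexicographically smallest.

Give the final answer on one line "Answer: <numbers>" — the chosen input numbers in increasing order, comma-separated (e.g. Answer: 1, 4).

#1 (q=21) -> covered: B1=T, B2=E, B3=F, B4=F, B5=F
#2 (q=0) -> covered: B1=F, B2=E, B3=F, B4=F, B5=F
#3 (q=15) -> covered: B1=T, B2=E, B3=F, B4=F, B5=F
#4 (q=34) -> covered: B1=F, B2=S, B3=F, B4=F, B5=F
#5 (q=36) -> covered: B1=F, B2=S, B3=F, B4=F, B5=F
#6 (q=6) -> covered: B1=T, B2=E, B3=F, B4=F, B5=F
#7 (q=29) -> covered: B1=F, B2=S, B3=T, B4=F, B5=T
#8 (q=23) -> covered: B1=F, B2=S, B3=F, B4=F, B5=F
#9 (q=27) -> covered: B1=F, B2=S, B3=T, B4=F, B5=T
union over all inputs: B1=T, B1=F, B2=S, B2=E, B3=T, B3=F, B4=F, B5=T, B5=F (9 outcomes)
every size-1 subset falls short of the 9 outcomes (best: 5/9)
the canonical winner is {1, 7}: size 2, full 9-outcome coverage, earliest index list among size-2 covers

Answer: 1, 7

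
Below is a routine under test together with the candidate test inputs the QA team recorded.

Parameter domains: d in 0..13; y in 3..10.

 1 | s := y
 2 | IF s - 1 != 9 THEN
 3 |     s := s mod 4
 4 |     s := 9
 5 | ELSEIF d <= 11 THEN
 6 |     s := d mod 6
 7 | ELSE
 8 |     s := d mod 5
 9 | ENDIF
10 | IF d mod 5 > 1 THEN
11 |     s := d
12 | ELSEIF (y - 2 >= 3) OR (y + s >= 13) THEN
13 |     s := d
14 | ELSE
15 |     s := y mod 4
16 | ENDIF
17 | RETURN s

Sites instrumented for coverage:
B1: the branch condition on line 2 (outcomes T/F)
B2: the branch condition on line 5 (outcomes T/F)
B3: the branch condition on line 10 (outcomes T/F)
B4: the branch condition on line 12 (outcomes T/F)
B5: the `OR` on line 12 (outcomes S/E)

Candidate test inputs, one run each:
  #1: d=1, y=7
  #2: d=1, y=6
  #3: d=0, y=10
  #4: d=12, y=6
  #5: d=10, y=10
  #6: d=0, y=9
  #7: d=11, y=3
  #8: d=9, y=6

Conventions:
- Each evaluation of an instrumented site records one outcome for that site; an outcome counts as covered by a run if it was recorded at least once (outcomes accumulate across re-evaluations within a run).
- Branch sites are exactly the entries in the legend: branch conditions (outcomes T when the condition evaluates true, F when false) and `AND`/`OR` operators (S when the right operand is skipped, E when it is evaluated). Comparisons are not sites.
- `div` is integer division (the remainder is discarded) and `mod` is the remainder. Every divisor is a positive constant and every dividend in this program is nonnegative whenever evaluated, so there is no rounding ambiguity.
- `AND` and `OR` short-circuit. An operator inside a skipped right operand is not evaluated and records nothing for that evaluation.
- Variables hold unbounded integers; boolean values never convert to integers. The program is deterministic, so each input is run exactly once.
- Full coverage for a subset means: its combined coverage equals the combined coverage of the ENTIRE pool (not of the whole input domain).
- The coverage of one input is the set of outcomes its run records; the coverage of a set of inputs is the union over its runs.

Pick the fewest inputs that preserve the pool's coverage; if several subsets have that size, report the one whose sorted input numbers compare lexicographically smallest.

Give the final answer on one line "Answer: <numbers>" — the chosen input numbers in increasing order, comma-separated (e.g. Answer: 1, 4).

test 1 (d=1, y=7) fires B1->T, B3->F, B5->S, B4->T; hits B1=T, B3=F, B4=T, B5=S
test 2 (d=1, y=6) fires B1->T, B3->F, B5->S, B4->T; hits B1=T, B3=F, B4=T, B5=S
test 3 (d=0, y=10) fires B1->F, B2->T, B3->F, B5->S, B4->T; hits B1=F, B2=T, B3=F, B4=T, B5=S
test 4 (d=12, y=6) fires B1->T, B3->T; hits B1=T, B3=T
test 5 (d=10, y=10) fires B1->F, B2->T, B3->F, B5->S, B4->T; hits B1=F, B2=T, B3=F, B4=T, B5=S
test 6 (d=0, y=9) fires B1->T, B3->F, B5->S, B4->T; hits B1=T, B3=F, B4=T, B5=S
test 7 (d=11, y=3) fires B1->T, B3->F, B5->E, B4->F; hits B1=T, B3=F, B4=F, B5=E
test 8 (d=9, y=6) fires B1->T, B3->T; hits B1=T, B3=T
together the pool reaches 9 outcomes: B1=T, B1=F, B2=T, B3=T, B3=F, B4=T, B4=F, B5=S, B5=E
checked all size-1 subsets: none covers 9 outcomes (max 5/9)
checked all size-2 subsets: none covers 9 outcomes (max 8/9)
inputs {3, 4, 7} (size 3) cover everything; no size-3 subset with a lexicographically smaller index list covers all 9

Answer: 3, 4, 7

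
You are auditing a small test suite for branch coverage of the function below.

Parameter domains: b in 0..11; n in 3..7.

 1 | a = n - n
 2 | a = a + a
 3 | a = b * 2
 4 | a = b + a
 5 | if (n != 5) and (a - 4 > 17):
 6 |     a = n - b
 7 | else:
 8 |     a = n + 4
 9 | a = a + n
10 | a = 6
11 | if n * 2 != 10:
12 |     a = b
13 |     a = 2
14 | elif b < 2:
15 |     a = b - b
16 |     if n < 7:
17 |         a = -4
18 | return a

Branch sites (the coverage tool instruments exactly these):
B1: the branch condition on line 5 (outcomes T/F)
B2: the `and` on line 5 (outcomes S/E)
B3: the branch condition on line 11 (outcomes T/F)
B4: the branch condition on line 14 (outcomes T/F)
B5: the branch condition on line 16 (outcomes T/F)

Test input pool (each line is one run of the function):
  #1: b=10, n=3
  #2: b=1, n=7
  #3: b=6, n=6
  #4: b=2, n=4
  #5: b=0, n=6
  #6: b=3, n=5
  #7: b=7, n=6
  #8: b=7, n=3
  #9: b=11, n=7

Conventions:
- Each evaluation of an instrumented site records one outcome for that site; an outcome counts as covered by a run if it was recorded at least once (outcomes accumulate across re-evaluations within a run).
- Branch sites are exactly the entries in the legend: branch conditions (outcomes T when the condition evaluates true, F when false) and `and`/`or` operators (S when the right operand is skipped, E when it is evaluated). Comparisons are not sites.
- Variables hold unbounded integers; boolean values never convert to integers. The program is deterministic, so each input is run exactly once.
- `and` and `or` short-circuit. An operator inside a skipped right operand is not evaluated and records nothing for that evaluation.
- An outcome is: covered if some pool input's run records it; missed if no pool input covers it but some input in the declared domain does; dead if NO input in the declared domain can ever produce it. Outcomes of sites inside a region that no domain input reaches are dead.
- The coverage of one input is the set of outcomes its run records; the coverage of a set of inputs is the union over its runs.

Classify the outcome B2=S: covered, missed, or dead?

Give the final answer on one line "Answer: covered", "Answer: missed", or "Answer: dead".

B2=S is recorded by pool input(s) 6 -> covered

Answer: covered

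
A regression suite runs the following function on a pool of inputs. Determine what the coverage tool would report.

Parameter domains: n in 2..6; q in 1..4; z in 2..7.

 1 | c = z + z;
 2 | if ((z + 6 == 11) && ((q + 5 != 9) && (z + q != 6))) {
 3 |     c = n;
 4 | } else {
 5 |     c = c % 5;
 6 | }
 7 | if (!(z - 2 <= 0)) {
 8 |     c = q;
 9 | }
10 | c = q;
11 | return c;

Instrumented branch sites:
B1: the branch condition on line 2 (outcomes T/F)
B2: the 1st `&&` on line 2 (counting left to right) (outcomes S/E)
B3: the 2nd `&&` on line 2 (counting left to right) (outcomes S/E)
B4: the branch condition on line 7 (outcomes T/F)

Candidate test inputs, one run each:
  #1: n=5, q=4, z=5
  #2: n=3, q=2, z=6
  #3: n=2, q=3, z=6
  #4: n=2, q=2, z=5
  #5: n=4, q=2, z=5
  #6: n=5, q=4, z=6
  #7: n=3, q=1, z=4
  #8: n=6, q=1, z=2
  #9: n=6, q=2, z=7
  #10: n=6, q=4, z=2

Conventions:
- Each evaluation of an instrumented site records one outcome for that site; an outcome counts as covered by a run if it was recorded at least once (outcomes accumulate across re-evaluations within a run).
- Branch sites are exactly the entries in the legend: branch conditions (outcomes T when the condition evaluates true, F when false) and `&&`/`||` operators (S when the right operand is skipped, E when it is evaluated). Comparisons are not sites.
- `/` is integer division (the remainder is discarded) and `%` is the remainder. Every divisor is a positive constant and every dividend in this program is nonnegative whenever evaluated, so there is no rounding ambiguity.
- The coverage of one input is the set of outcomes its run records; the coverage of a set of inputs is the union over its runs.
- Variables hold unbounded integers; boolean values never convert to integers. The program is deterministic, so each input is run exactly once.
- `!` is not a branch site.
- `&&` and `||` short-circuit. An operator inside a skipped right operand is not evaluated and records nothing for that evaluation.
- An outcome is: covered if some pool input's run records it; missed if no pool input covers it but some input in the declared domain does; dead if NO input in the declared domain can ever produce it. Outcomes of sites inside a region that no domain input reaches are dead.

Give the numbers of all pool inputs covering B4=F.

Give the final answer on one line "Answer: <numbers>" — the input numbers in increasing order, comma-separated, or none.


input #1 (n=5, q=4, z=5): does not record B4=F
input #2 (n=3, q=2, z=6): does not record B4=F
input #3 (n=2, q=3, z=6): does not record B4=F
input #4 (n=2, q=2, z=5): does not record B4=F
input #5 (n=4, q=2, z=5): does not record B4=F
input #6 (n=5, q=4, z=6): does not record B4=F
input #7 (n=3, q=1, z=4): does not record B4=F
input #8 (n=6, q=1, z=2): records B4=F
input #9 (n=6, q=2, z=7): does not record B4=F
input #10 (n=6, q=4, z=2): records B4=F
Answer: 8, 10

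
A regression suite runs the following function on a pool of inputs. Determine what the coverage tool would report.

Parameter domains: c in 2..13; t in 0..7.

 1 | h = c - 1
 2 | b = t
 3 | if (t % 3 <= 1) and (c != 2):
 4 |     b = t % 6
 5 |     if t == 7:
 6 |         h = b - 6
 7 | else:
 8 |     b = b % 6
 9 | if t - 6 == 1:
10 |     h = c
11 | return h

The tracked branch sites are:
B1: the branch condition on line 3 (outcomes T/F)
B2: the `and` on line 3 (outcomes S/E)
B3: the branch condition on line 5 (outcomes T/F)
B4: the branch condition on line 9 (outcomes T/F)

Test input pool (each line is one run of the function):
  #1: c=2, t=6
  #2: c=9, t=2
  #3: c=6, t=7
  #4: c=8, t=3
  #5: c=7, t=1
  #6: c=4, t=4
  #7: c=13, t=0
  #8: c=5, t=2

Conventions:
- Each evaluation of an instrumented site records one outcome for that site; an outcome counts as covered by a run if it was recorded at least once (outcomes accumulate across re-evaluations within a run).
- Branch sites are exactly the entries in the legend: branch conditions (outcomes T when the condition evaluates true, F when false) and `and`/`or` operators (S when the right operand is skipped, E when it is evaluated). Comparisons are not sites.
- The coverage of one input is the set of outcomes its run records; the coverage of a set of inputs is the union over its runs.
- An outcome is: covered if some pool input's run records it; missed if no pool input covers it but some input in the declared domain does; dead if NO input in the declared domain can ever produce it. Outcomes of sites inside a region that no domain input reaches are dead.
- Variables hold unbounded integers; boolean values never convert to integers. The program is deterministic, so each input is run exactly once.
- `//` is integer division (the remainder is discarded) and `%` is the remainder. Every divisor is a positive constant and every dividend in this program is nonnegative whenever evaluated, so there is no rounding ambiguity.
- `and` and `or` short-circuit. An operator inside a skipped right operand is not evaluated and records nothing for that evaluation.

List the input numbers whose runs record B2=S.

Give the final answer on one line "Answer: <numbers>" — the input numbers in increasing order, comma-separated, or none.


input #1 (c=2, t=6): does not record B2=S
input #2 (c=9, t=2): records B2=S
input #3 (c=6, t=7): does not record B2=S
input #4 (c=8, t=3): does not record B2=S
input #5 (c=7, t=1): does not record B2=S
input #6 (c=4, t=4): does not record B2=S
input #7 (c=13, t=0): does not record B2=S
input #8 (c=5, t=2): records B2=S
Answer: 2, 8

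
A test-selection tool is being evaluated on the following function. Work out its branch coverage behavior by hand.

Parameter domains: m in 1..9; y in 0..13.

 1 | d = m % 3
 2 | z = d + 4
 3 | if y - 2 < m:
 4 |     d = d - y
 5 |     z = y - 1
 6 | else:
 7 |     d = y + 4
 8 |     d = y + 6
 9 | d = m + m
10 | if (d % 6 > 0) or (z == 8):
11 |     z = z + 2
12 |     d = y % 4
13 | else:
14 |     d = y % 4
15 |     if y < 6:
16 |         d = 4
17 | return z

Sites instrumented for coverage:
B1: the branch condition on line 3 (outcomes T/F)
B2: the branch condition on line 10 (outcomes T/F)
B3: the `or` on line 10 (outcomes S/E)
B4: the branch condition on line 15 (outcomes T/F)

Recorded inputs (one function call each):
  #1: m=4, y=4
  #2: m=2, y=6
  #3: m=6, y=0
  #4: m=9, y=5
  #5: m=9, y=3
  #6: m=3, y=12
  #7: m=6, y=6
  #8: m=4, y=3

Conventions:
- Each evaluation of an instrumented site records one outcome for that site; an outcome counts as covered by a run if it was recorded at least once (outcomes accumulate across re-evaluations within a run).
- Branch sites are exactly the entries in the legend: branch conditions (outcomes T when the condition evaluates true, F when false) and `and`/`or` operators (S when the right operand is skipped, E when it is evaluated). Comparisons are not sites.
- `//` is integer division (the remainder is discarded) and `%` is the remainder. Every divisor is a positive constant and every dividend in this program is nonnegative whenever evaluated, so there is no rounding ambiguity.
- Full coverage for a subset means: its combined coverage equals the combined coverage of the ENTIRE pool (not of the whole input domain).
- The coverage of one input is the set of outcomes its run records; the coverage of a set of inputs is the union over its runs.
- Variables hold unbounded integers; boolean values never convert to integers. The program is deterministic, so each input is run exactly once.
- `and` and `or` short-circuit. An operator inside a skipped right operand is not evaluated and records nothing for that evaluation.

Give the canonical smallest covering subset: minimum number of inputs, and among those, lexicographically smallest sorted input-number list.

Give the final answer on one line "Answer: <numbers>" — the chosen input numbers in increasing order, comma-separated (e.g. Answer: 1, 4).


input #1 (m=4, y=4): events B1->T, B3->S, B2->T; covers B1=T, B2=T, B3=S
input #2 (m=2, y=6): events B1->F, B3->S, B2->T; covers B1=F, B2=T, B3=S
input #3 (m=6, y=0): events B1->T, B3->E, B2->F, B4->T; covers B1=T, B2=F, B3=E, B4=T
input #4 (m=9, y=5): events B1->T, B3->E, B2->F, B4->T; covers B1=T, B2=F, B3=E, B4=T
input #5 (m=9, y=3): events B1->T, B3->E, B2->F, B4->T; covers B1=T, B2=F, B3=E, B4=T
input #6 (m=3, y=12): events B1->F, B3->E, B2->F, B4->F; covers B1=F, B2=F, B3=E, B4=F
input #7 (m=6, y=6): events B1->T, B3->E, B2->F, B4->F; covers B1=T, B2=F, B3=E, B4=F
input #8 (m=4, y=3): events B1->T, B3->S, B2->T; covers B1=T, B2=T, B3=S
pool-wide coverage (8 outcomes): B1=T, B1=F, B2=T, B2=F, B3=S, B3=E, B4=T, B4=F
size 1 is not enough: best union over all size-1 subsets is 4/8
size 2 is not enough: best union over all size-2 subsets is 7/8
size 3: inputs {1, 3, 6} cover all 8 outcomes, and no lexicographically smaller subset of this size does
Answer: 1, 3, 6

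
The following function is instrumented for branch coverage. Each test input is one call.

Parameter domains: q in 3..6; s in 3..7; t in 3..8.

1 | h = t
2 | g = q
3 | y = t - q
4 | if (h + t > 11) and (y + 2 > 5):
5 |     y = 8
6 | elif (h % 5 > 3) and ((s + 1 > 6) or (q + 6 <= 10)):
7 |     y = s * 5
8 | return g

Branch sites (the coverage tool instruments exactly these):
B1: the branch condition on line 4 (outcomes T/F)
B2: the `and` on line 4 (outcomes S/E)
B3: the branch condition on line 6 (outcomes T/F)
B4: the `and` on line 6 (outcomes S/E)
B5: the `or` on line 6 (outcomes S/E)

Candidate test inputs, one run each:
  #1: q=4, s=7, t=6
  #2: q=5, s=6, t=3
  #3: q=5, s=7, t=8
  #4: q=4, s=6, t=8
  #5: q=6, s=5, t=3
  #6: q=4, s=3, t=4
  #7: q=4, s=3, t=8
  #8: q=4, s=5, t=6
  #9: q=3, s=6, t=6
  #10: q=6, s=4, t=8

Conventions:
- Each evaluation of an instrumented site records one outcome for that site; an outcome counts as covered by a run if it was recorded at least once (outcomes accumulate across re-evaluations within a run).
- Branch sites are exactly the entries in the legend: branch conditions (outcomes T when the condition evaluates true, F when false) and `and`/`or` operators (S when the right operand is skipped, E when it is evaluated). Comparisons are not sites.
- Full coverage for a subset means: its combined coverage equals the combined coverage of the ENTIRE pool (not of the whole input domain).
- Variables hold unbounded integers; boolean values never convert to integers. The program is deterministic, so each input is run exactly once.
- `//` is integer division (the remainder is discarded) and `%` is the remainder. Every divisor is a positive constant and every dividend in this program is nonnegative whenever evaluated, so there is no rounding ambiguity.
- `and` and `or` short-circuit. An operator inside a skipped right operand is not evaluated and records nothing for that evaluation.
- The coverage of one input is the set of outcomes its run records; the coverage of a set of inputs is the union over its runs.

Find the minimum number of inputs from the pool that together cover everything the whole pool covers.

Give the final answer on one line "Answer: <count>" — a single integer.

test 1 (q=4, s=7, t=6) fires B2->E, B1->F, B4->S, B3->F; hits B1=F, B2=E, B3=F, B4=S
test 2 (q=5, s=6, t=3) fires B2->S, B1->F, B4->S, B3->F; hits B1=F, B2=S, B3=F, B4=S
test 3 (q=5, s=7, t=8) fires B2->E, B1->F, B4->S, B3->F; hits B1=F, B2=E, B3=F, B4=S
test 4 (q=4, s=6, t=8) fires B2->E, B1->T; hits B1=T, B2=E
test 5 (q=6, s=5, t=3) fires B2->S, B1->F, B4->S, B3->F; hits B1=F, B2=S, B3=F, B4=S
test 6 (q=4, s=3, t=4) fires B2->S, B1->F, B4->E, B5->E, B3->T; hits B1=F, B2=S, B3=T, B4=E, B5=E
test 7 (q=4, s=3, t=8) fires B2->E, B1->T; hits B1=T, B2=E
test 8 (q=4, s=5, t=6) fires B2->E, B1->F, B4->S, B3->F; hits B1=F, B2=E, B3=F, B4=S
test 9 (q=3, s=6, t=6) fires B2->E, B1->F, B4->S, B3->F; hits B1=F, B2=E, B3=F, B4=S
test 10 (q=6, s=4, t=8) fires B2->E, B1->F, B4->S, B3->F; hits B1=F, B2=E, B3=F, B4=S
together the pool reaches 9 outcomes: B1=T, B1=F, B2=S, B2=E, B3=T, B3=F, B4=S, B4=E, B5=E
every size-1 subset falls short of the 9 outcomes (best: 5/9)
every size-2 subset falls short of the 9 outcomes (best: 8/9)
inputs {1, 4, 6} (size 3) cover everything; no size-3 subset with a lexicographically smaller index list covers all 9

Answer: 3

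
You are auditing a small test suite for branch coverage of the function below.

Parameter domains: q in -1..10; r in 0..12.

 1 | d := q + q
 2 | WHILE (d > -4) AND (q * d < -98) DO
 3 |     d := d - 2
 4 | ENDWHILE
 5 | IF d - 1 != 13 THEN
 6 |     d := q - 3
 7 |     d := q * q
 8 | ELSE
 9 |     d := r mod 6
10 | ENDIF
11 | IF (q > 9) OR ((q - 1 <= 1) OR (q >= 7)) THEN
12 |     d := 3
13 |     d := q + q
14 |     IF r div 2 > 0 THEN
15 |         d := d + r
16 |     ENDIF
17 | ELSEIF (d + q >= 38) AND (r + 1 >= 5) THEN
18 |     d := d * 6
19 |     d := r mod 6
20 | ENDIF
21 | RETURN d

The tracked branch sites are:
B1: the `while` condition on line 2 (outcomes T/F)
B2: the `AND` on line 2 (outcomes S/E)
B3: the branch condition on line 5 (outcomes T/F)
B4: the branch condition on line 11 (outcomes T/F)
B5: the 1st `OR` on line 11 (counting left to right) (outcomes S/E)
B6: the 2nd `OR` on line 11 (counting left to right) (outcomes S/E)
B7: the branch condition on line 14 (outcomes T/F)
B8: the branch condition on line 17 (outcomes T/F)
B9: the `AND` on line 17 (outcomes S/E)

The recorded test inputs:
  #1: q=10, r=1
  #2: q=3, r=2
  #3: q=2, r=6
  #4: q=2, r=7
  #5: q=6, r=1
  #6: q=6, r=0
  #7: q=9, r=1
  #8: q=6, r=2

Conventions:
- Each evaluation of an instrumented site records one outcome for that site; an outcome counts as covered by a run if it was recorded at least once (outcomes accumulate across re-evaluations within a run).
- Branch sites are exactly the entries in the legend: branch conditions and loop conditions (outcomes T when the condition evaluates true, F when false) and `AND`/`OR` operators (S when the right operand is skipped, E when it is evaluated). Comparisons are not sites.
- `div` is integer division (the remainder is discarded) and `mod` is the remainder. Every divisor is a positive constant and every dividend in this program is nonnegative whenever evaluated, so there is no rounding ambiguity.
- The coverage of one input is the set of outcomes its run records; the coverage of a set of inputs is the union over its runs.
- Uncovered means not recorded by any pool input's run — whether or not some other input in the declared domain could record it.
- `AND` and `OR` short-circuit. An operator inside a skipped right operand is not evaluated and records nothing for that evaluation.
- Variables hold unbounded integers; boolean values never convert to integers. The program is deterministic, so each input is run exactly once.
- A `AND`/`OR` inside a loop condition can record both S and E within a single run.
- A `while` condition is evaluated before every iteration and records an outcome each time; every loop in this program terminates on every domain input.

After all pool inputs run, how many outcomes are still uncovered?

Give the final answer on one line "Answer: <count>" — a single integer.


test 1 (q=10, r=1) fires B2->E, B1->F, B3->T, B5->S, B4->T, B7->F; hits B1=F, B2=E, B3=T, B4=T, B5=S, B7=F
test 2 (q=3, r=2) fires B2->E, B1->F, B3->T, B5->E, B6->E, B4->F, B9->S, B8->F; hits B1=F, B2=E, B3=T, B4=F, B5=E, B6=E, B8=F, B9=S
test 3 (q=2, r=6) fires B2->E, B1->F, B3->T, B5->E, B6->S, B4->T, B7->T; hits B1=F, B2=E, B3=T, B4=T, B5=E, B6=S, B7=T
test 4 (q=2, r=7) fires B2->E, B1->F, B3->T, B5->E, B6->S, B4->T, B7->T; hits B1=F, B2=E, B3=T, B4=T, B5=E, B6=S, B7=T
test 5 (q=6, r=1) fires B2->E, B1->F, B3->T, B5->E, B6->E, B4->F, B9->E, B8->F; hits B1=F, B2=E, B3=T, B4=F, B5=E, B6=E, B8=F, B9=E
test 6 (q=6, r=0) fires B2->E, B1->F, B3->T, B5->E, B6->E, B4->F, B9->E, B8->F; hits B1=F, B2=E, B3=T, B4=F, B5=E, B6=E, B8=F, B9=E
test 7 (q=9, r=1) fires B2->E, B1->F, B3->T, B5->E, B6->E, B4->T, B7->F; hits B1=F, B2=E, B3=T, B4=T, B5=E, B6=E, B7=F
test 8 (q=6, r=2) fires B2->E, B1->F, B3->T, B5->E, B6->E, B4->F, B9->E, B8->F; hits B1=F, B2=E, B3=T, B4=F, B5=E, B6=E, B8=F, B9=E
union over the pool: B1=F, B2=E, B3=T, B4=T, B4=F, B5=S, B5=E, B6=S, B6=E, B7=T, B7=F, B8=F, B9=S, B9=E
uncovered (4 of 18): B1=T, B2=S, B3=F, B8=T
Answer: 4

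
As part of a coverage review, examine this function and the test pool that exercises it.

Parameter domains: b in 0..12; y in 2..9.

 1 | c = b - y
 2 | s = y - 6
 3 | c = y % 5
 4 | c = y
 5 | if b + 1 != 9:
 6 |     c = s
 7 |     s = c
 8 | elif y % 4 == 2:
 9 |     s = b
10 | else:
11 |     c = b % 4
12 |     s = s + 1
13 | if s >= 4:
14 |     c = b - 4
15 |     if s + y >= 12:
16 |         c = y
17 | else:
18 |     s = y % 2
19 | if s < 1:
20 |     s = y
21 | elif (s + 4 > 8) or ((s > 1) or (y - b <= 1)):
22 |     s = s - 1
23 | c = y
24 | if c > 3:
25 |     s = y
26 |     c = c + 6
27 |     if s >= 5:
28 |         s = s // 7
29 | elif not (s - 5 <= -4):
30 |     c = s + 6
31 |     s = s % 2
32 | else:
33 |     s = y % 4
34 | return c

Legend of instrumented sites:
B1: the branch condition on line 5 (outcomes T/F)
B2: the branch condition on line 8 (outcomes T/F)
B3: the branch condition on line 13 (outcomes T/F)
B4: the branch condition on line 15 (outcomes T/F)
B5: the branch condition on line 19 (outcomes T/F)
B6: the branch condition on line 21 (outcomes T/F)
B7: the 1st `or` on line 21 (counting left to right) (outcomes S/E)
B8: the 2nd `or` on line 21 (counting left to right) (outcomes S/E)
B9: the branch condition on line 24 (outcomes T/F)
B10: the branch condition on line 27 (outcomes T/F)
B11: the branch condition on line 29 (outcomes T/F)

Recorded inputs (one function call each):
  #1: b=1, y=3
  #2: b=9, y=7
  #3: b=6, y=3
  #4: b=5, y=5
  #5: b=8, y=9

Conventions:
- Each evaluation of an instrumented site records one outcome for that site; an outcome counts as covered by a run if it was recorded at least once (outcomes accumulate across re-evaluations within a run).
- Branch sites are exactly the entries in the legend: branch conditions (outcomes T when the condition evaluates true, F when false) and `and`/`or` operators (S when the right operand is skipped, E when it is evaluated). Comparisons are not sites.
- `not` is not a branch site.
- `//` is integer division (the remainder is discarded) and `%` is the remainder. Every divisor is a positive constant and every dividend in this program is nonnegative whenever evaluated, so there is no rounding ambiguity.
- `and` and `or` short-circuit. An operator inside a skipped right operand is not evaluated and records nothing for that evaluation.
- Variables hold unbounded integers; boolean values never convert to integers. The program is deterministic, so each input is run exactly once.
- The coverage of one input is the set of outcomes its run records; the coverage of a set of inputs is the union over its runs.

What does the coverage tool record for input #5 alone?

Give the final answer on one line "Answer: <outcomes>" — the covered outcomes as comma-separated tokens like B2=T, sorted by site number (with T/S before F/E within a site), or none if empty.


Simulating input #5 (b=8, y=9) step by step:
  B1->F, B2->F, B3->T, B4->T, B5->F, B7->E, B8->S, B6->T, B9->T, B10->T
deduplicating events, the covered set is: B1=F, B2=F, B3=T, B4=T, B5=F, B6=T, B7=E, B8=S, B9=T, B10=T
Answer: B1=F, B2=F, B3=T, B4=T, B5=F, B6=T, B7=E, B8=S, B9=T, B10=T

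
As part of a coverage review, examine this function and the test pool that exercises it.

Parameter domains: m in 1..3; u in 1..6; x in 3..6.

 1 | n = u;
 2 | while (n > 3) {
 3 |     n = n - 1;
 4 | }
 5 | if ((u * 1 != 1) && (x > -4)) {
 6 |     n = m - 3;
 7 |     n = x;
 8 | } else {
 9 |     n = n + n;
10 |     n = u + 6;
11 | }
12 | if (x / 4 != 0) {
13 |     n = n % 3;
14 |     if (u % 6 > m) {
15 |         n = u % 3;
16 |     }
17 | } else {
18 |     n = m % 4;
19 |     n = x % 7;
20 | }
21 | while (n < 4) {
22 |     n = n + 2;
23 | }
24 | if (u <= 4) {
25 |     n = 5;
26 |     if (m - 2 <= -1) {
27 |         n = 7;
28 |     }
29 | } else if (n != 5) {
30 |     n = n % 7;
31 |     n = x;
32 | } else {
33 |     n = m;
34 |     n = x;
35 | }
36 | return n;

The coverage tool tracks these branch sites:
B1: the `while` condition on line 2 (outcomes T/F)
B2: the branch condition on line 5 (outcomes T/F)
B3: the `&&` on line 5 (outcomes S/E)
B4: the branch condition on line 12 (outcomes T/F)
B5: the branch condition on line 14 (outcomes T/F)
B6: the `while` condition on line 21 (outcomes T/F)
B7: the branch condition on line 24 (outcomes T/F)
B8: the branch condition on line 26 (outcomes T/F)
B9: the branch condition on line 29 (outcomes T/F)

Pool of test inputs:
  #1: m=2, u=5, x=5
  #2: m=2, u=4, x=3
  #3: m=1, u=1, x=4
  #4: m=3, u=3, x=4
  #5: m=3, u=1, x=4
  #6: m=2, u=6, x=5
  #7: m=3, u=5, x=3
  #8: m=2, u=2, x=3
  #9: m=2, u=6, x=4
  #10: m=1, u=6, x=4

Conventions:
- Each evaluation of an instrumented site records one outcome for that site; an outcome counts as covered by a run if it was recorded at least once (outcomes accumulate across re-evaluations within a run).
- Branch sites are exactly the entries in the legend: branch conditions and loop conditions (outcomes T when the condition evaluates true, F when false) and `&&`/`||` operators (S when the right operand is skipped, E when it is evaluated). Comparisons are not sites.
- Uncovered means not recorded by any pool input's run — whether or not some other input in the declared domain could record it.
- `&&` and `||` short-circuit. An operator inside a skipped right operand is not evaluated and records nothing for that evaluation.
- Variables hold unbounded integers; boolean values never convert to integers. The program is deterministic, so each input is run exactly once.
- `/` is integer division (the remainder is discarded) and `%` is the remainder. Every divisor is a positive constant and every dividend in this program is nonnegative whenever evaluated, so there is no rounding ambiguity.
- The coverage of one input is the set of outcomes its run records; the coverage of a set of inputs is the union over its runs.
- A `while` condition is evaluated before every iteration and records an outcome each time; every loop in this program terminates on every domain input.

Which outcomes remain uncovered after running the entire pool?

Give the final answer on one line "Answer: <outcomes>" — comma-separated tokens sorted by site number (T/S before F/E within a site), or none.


input #1 (m=2, u=5, x=5): events B1->T, B1->T, B1->F, B3->E, B2->T, B4->T, B5->T, B6->T, B6->F, B7->F, B9->T; covers B1=T, B1=F, B2=T, B3=E, B4=T, B5=T, B6=T, B6=F, B7=F, B9=T
input #2 (m=2, u=4, x=3): events B1->T, B1->F, B3->E, B2->T, B4->F, B6->T, B6->F, B7->T, B8->F; covers B1=T, B1=F, B2=T, B3=E, B4=F, B6=T, B6=F, B7=T, B8=F
input #3 (m=1, u=1, x=4): events B1->F, B3->S, B2->F, B4->T, B5->F, B6->T, B6->T, B6->F, B7->T, B8->T; covers B1=F, B2=F, B3=S, B4=T, B5=F, B6=T, B6=F, B7=T, B8=T
input #4 (m=3, u=3, x=4): events B1->F, B3->E, B2->T, B4->T, B5->F, B6->T, B6->T, B6->F, B7->T, B8->F; covers B1=F, B2=T, B3=E, B4=T, B5=F, B6=T, B6=F, B7=T, B8=F
input #5 (m=3, u=1, x=4): events B1->F, B3->S, B2->F, B4->T, B5->F, B6->T, B6->T, B6->F, B7->T, B8->F; covers B1=F, B2=F, B3=S, B4=T, B5=F, B6=T, B6=F, B7=T, B8=F
input #6 (m=2, u=6, x=5): events B1->T, B1->T, B1->T, B1->F, B3->E, B2->T, B4->T, B5->F, B6->T, B6->F, B7->F, B9->T; covers B1=T, B1=F, B2=T, B3=E, B4=T, B5=F, B6=T, B6=F, B7=F, B9=T
input #7 (m=3, u=5, x=3): events B1->T, B1->T, B1->F, B3->E, B2->T, B4->F, B6->T, B6->F, B7->F, B9->F; covers B1=T, B1=F, B2=T, B3=E, B4=F, B6=T, B6=F, B7=F, B9=F
input #8 (m=2, u=2, x=3): events B1->F, B3->E, B2->T, B4->F, B6->T, B6->F, B7->T, B8->F; covers B1=F, B2=T, B3=E, B4=F, B6=T, B6=F, B7=T, B8=F
input #9 (m=2, u=6, x=4): events B1->T, B1->T, B1->T, B1->F, B3->E, B2->T, B4->T, B5->F, B6->T, B6->T, B6->F, B7->F, B9->F; covers B1=T, B1=F, B2=T, B3=E, B4=T, B5=F, B6=T, B6=F, B7=F, B9=F
input #10 (m=1, u=6, x=4): events B1->T, B1->T, B1->T, B1->F, B3->E, B2->T, B4->T, B5->F, B6->T, B6->T, B6->F, B7->F, B9->F; covers B1=T, B1=F, B2=T, B3=E, B4=T, B5=F, B6=T, B6=F, B7=F, B9=F
union over the pool: B1=T, B1=F, B2=T, B2=F, B3=S, B3=E, B4=T, B4=F, B5=T, B5=F, B6=T, B6=F, B7=T, B7=F, B8=T, B8=F, B9=T, B9=F
uncovered (0 of 18): none
Answer: none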